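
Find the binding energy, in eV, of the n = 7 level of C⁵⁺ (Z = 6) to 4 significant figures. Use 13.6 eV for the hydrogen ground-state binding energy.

9.992 eV

E_n = −13.6 Z²/n² = −489.6/n² eV for Z = 6.
E_7 = −489.6/49 = −9.992 eV, so ionization (to E = 0) requires 9.992 eV.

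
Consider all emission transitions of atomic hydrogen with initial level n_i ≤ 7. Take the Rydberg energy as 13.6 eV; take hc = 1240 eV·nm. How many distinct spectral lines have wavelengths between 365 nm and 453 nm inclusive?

3

Enumerate all n_i → n_f pairs with 1 ≤ n_f < n_i ≤ 7 and compute λ = 1240 / [13.6·1·(1/n_f² − 1/n_i²)].
Lines falling in [365, 453] nm: 7→2 (397.1 nm), 6→2 (410.3 nm), 5→2 (434.2 nm).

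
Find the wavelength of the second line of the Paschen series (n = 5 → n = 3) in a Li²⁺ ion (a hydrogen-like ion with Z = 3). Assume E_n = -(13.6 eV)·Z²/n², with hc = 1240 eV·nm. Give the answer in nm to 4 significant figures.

142.5 nm

The Paschen series terminates on n_f = 3; the second line has n_i = 3+2 = 5.
ΔE = 122.4 × (1/3² − 1/5²) = 8.704 eV.
λ = 1240 / 8.704 = 142.5 nm.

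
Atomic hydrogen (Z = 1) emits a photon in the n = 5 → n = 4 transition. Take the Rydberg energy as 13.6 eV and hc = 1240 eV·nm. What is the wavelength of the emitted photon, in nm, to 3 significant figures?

ΔE = 13.60 × (1/4² − 1/5²) = 13.60 × 0.02250 = 0.3060 eV.
λ = hc/ΔE = 1240 / 0.3060 = 4050 nm.

4050 nm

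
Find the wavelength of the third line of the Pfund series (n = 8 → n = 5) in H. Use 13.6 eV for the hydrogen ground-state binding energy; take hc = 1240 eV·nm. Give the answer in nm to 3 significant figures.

The Pfund series terminates on n_f = 5; the third line has n_i = 5+3 = 8.
ΔE = 13.60 × (1/5² − 1/8²) = 0.3315 eV.
λ = 1240 / 0.3315 = 3740 nm.

3740 nm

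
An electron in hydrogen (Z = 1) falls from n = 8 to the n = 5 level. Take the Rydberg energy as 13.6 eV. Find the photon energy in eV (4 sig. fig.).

E_8 = −13.60/64 = −0.2125 eV and E_5 = −13.60/25 = −0.5440 eV.
The photon energy is |E_8 − E_5| = 0.3315 eV.

0.3315 eV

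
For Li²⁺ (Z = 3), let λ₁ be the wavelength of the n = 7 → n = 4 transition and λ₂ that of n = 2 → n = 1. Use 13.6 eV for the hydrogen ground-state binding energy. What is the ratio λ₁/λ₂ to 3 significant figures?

λ ∝ 1/ΔE ∝ 1/(1/n_f² − 1/n_i²), and the Z² and hc factors cancel in the ratio.
λ₁/λ₂ = (1/1² − 1/2²)/(1/4² − 1/7²) = 0.7500/0.04209 = 17.8.

17.8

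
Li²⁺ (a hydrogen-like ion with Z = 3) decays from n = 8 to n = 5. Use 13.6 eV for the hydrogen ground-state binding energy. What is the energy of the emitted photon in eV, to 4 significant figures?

2.984 eV

The Bohr energies scale as Z², so for Z = 3: E_n = −122.4/n² eV.
E_8 = −122.4/64 = −1.913 eV and E_5 = −122.4/25 = −4.896 eV.
The photon energy is |E_8 − E_5| = 2.984 eV.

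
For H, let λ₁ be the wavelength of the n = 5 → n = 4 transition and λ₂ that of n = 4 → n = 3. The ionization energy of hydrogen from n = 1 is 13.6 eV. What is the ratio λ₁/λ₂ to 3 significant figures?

2.16

λ ∝ 1/ΔE ∝ 1/(1/n_f² − 1/n_i²), and the Z² and hc factors cancel in the ratio.
λ₁/λ₂ = (1/3² − 1/4²)/(1/4² − 1/5²) = 0.04861/0.02250 = 2.16.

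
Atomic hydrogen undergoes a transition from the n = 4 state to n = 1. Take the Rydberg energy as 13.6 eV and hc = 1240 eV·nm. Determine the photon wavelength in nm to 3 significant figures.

ΔE = 13.60 × (1/1² − 1/4²) = 13.60 × 0.9375 = 12.75 eV.
λ = hc/ΔE = 1240 / 12.75 = 97.3 nm.

97.3 nm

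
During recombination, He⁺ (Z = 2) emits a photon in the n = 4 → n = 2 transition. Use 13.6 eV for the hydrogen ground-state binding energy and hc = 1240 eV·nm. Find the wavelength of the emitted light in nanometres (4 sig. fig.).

121.6 nm

For Z = 2 the level energies scale as Z², so the effective Rydberg energy is 13.6 × 4 = 54.40 eV.
ΔE = 54.40 × (1/2² − 1/4²) = 54.40 × 0.1875 = 10.20 eV.
λ = hc/ΔE = 1240 / 10.20 = 121.6 nm.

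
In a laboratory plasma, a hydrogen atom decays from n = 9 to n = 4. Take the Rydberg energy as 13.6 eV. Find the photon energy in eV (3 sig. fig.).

0.682 eV

E_9 = −13.60/81 = −0.1679 eV and E_4 = −13.60/16 = −0.8500 eV.
The photon energy is |E_9 − E_4| = 0.682 eV.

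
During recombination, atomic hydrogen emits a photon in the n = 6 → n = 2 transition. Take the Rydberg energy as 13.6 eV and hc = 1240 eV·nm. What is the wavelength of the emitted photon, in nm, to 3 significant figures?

ΔE = 13.60 × (1/2² − 1/6²) = 13.60 × 0.2222 = 3.022 eV.
λ = hc/ΔE = 1240 / 3.022 = 410 nm.

410 nm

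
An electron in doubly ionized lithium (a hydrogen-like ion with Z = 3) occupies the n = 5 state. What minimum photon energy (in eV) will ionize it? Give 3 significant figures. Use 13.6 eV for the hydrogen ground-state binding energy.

4.90 eV

E_n = −13.6 Z²/n² = −122.4/n² eV for Z = 3.
E_5 = −122.4/25 = −4.90 eV, so ionization (to E = 0) requires 4.90 eV.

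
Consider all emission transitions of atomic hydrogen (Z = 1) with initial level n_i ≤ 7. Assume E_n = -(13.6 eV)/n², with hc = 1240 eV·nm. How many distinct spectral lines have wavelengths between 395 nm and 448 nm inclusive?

Enumerate all n_i → n_f pairs with 1 ≤ n_f < n_i ≤ 7 and compute λ = 1240 / [13.6·1·(1/n_f² − 1/n_i²)].
Lines falling in [395, 448] nm: 7→2 (397.1 nm), 6→2 (410.3 nm), 5→2 (434.2 nm).

3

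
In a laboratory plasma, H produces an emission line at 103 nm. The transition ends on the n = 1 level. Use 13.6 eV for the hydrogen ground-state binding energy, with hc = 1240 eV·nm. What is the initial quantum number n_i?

The photon energy is ΔE = hc/λ = 1240 / 103 = 12.04 eV.
With Z = 1, ΔE = 13.60 × (1/n_f² − 1/n_i²), so 1/n_f² − 1/n_i² = 0.8852.
With n_f = 1: 1/n_i² = 1/1 − 0.8852 = 0.1148, so n_i ≈ 2.95.

n_i = 3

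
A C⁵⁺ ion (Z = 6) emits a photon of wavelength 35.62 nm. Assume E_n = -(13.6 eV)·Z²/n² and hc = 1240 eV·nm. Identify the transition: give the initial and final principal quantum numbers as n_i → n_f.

n_i = 5, n_f = 3

The photon energy is ΔE = hc/λ = 1240 / 35.62 = 34.81 eV.
With Z = 6, ΔE = 489.6 × (1/n_f² − 1/n_i²), so 1/n_f² − 1/n_i² = 0.07110.
Trying n_f = 3 gives 1/n_i² = 0.04001, i.e. n_i ≈ 5; this pair matches.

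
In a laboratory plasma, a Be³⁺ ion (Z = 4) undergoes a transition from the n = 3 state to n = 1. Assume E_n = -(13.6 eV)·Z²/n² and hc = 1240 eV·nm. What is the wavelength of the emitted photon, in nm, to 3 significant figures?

6.41 nm

For Z = 4 the level energies scale as Z², so the effective Rydberg energy is 13.6 × 16 = 217.6 eV.
ΔE = 217.6 × (1/1² − 1/3²) = 217.6 × 0.8889 = 193.4 eV.
λ = hc/ΔE = 1240 / 193.4 = 6.41 nm.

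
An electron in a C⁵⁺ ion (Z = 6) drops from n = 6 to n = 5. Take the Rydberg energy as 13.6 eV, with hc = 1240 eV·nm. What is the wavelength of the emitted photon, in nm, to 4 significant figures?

207.2 nm

For Z = 6 the level energies scale as Z², so the effective Rydberg energy is 13.6 × 36 = 489.6 eV.
ΔE = 489.6 × (1/5² − 1/6²) = 489.6 × 0.01222 = 5.984 eV.
λ = hc/ΔE = 1240 / 5.984 = 207.2 nm.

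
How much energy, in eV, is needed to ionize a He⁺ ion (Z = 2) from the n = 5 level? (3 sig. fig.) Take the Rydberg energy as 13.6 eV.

E_n = −13.6 Z²/n² = −54.40/n² eV for Z = 2.
E_5 = −54.40/25 = −2.18 eV, so ionization (to E = 0) requires 2.18 eV.

2.18 eV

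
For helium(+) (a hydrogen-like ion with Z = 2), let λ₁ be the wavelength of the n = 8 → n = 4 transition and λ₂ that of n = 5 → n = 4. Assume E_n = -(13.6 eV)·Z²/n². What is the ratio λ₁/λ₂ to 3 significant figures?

λ ∝ 1/ΔE ∝ 1/(1/n_f² − 1/n_i²), and the Z² and hc factors cancel in the ratio.
λ₁/λ₂ = (1/4² − 1/5²)/(1/4² − 1/8²) = 0.02250/0.04688 = 0.480.

0.480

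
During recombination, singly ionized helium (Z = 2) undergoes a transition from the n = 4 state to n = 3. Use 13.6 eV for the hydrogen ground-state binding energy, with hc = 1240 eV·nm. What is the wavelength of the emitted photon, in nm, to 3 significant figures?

For Z = 2 the level energies scale as Z², so the effective Rydberg energy is 13.6 × 4 = 54.40 eV.
ΔE = 54.40 × (1/3² − 1/4²) = 54.40 × 0.04861 = 2.644 eV.
λ = hc/ΔE = 1240 / 2.644 = 469 nm.

469 nm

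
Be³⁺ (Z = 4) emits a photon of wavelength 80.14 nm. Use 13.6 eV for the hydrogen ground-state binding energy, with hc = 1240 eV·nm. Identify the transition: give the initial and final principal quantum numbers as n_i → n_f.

n_i = 5, n_f = 3

The photon energy is ΔE = hc/λ = 1240 / 80.14 = 15.47 eV.
With Z = 4, ΔE = 217.6 × (1/n_f² − 1/n_i²), so 1/n_f² − 1/n_i² = 0.07111.
Trying n_f = 3 gives 1/n_i² = 0.04000, i.e. n_i ≈ 5; this pair matches.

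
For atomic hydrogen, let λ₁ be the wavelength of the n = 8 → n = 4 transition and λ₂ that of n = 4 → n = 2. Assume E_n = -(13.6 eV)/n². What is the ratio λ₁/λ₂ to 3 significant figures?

4.00

λ ∝ 1/ΔE ∝ 1/(1/n_f² − 1/n_i²), and the Z² and hc factors cancel in the ratio.
λ₁/λ₂ = (1/2² − 1/4²)/(1/4² − 1/8²) = 0.1875/0.04688 = 4.00.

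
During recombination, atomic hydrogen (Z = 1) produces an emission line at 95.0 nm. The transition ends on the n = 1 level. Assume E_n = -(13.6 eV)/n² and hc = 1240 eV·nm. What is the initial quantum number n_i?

The photon energy is ΔE = hc/λ = 1240 / 95.0 = 13.05 eV.
With Z = 1, ΔE = 13.60 × (1/n_f² − 1/n_i²), so 1/n_f² − 1/n_i² = 0.9598.
With n_f = 1: 1/n_i² = 1/1 − 0.9598 = 0.04025, so n_i ≈ 4.98.

n_i = 5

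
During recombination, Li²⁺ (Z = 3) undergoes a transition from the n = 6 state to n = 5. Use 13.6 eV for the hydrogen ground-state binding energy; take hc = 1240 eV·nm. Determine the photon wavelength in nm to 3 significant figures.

For Z = 3 the level energies scale as Z², so the effective Rydberg energy is 13.6 × 9 = 122.4 eV.
ΔE = 122.4 × (1/5² − 1/6²) = 122.4 × 0.01222 = 1.496 eV.
λ = hc/ΔE = 1240 / 1.496 = 829 nm.

829 nm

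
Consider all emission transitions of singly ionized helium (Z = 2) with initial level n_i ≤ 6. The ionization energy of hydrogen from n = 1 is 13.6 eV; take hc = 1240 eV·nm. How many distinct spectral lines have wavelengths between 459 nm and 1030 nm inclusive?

Enumerate all n_i → n_f pairs with 1 ≤ n_f < n_i ≤ 6 and compute λ = 1240 / [13.6·4·(1/n_f² − 1/n_i²)].
Lines falling in [459, 1030] nm: 4→3 (468.9 nm), 6→4 (656.5 nm), 5→4 (1013 nm).

3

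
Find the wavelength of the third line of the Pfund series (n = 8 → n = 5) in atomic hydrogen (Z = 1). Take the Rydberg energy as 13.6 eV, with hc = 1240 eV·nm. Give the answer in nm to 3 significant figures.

3740 nm

The Pfund series terminates on n_f = 5; the third line has n_i = 5+3 = 8.
ΔE = 13.60 × (1/5² − 1/8²) = 0.3315 eV.
λ = 1240 / 0.3315 = 3740 nm.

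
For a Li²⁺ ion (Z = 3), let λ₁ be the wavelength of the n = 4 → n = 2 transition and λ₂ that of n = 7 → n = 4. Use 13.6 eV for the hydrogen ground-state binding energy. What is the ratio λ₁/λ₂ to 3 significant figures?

λ ∝ 1/ΔE ∝ 1/(1/n_f² − 1/n_i²), and the Z² and hc factors cancel in the ratio.
λ₁/λ₂ = (1/4² − 1/7²)/(1/2² − 1/4²) = 0.04209/0.1875 = 0.224.

0.224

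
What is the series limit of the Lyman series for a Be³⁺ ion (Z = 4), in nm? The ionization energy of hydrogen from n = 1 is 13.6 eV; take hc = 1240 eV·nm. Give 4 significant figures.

The Lyman series has lower level n_f = 1; the series limit corresponds to n_i → ∞.
ΔE_max = 13.6 × 16 / 1² = 217.6 eV.
λ_min = 1240 / 217.6 = 5.699 nm.

5.699 nm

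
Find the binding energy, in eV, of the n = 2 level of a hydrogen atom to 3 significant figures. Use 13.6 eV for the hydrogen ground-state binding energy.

3.40 eV

E_2 = −13.60/4 = −3.40 eV, so ionization (to E = 0) requires 3.40 eV.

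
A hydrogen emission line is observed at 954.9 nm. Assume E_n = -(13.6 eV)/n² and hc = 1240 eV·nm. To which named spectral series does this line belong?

Paschen

ΔE = 1240/954.9 = 1.299 eV.
This matches 13.6 × (1/3² − 1/8²), so n_f = 3: the Paschen series.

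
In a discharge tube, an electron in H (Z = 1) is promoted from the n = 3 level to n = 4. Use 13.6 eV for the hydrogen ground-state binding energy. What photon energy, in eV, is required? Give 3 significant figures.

E_4 = −13.60/16 = −0.8500 eV and E_3 = −13.60/9 = −1.511 eV.
The photon energy is |E_4 − E_3| = 0.661 eV.

0.661 eV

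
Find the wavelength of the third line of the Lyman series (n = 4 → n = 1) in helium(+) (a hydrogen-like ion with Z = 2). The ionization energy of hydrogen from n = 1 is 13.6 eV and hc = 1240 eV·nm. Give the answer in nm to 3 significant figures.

The Lyman series terminates on n_f = 1; the third line has n_i = 1+3 = 4.
ΔE = 54.40 × (1/1² − 1/4²) = 51.00 eV.
λ = 1240 / 51.00 = 24.3 nm.

24.3 nm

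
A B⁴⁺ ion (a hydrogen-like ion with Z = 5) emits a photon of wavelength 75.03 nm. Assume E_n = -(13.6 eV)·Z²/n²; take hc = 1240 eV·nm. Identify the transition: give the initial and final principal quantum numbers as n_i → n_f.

n_i = 4, n_f = 3

The photon energy is ΔE = hc/λ = 1240 / 75.03 = 16.53 eV.
With Z = 5, ΔE = 340.0 × (1/n_f² − 1/n_i²), so 1/n_f² − 1/n_i² = 0.04861.
Trying n_f = 3 gives 1/n_i² = 0.06250, i.e. n_i ≈ 4; this pair matches.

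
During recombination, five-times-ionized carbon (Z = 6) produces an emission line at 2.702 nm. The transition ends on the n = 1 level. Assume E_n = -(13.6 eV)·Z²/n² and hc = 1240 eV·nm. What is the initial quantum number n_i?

The photon energy is ΔE = hc/λ = 1240 / 2.702 = 458.9 eV.
With Z = 6, ΔE = 489.6 × (1/n_f² − 1/n_i²), so 1/n_f² − 1/n_i² = 0.9373.
With n_f = 1: 1/n_i² = 1/1 − 0.9373 = 0.06266, so n_i ≈ 3.99.

n_i = 4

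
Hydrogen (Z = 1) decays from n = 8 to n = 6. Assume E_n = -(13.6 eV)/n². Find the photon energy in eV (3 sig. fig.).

0.165 eV

E_8 = −13.60/64 = −0.2125 eV and E_6 = −13.60/36 = −0.3778 eV.
The photon energy is |E_8 − E_6| = 0.165 eV.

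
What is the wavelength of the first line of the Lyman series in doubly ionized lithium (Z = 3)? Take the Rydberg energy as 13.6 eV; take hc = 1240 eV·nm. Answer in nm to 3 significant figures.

The Lyman series terminates on n_f = 1; the first line has n_i = 1+1 = 2.
ΔE = 122.4 × (1/1² − 1/2²) = 91.80 eV.
λ = 1240 / 91.80 = 13.5 nm.

13.5 nm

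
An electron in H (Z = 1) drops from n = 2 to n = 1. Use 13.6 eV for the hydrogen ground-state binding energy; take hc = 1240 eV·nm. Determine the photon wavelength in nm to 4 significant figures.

121.6 nm

ΔE = 13.60 × (1/1² − 1/2²) = 13.60 × 0.7500 = 10.20 eV.
λ = hc/ΔE = 1240 / 10.20 = 121.6 nm.
This line belongs to the Lyman series.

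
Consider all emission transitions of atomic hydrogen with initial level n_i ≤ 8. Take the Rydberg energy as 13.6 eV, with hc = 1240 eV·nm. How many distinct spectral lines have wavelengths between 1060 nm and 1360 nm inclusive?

Enumerate all n_i → n_f pairs with 1 ≤ n_f < n_i ≤ 8 and compute λ = 1240 / [13.6·1·(1/n_f² − 1/n_i²)].
Lines falling in [1060, 1360] nm: 6→3 (1094 nm), 5→3 (1282 nm).

2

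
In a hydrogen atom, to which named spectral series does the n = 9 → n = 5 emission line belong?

Pfund

The series is set by the lower level: n_f = 5 is the Pfund series.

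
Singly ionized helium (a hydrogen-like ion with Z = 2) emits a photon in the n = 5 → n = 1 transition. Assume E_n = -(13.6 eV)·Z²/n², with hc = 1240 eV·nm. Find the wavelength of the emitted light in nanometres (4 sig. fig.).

For Z = 2 the level energies scale as Z², so the effective Rydberg energy is 13.6 × 4 = 54.40 eV.
ΔE = 54.40 × (1/1² − 1/5²) = 54.40 × 0.9600 = 52.22 eV.
λ = hc/ΔE = 1240 / 52.22 = 23.74 nm.

23.74 nm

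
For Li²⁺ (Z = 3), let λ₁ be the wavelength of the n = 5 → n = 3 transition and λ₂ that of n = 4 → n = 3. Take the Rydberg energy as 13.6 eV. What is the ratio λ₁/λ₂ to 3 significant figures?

0.684

λ ∝ 1/ΔE ∝ 1/(1/n_f² − 1/n_i²), and the Z² and hc factors cancel in the ratio.
λ₁/λ₂ = (1/3² − 1/4²)/(1/3² − 1/5²) = 0.04861/0.07111 = 0.684.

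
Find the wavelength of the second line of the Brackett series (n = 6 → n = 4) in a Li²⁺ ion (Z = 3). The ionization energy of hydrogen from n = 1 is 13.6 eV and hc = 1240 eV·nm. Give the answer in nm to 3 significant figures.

292 nm

The Brackett series terminates on n_f = 4; the second line has n_i = 4+2 = 6.
ΔE = 122.4 × (1/4² − 1/6²) = 4.250 eV.
λ = 1240 / 4.250 = 292 nm.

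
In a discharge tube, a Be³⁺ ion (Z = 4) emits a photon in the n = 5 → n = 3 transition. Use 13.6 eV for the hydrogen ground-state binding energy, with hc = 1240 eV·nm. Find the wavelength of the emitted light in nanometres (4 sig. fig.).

80.14 nm

For Z = 4 the level energies scale as Z², so the effective Rydberg energy is 13.6 × 16 = 217.6 eV.
ΔE = 217.6 × (1/3² − 1/5²) = 217.6 × 0.07111 = 15.47 eV.
λ = hc/ΔE = 1240 / 15.47 = 80.14 nm.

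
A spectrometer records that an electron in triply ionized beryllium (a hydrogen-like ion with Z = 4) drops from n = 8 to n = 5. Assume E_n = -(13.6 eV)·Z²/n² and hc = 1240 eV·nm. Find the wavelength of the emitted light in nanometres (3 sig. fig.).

234 nm

For Z = 4 the level energies scale as Z², so the effective Rydberg energy is 13.6 × 16 = 217.6 eV.
ΔE = 217.6 × (1/5² − 1/8²) = 217.6 × 0.02438 = 5.304 eV.
λ = hc/ΔE = 1240 / 5.304 = 234 nm.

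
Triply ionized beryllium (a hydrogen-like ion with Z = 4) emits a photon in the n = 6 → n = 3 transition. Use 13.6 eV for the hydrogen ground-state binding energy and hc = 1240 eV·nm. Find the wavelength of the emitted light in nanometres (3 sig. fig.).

For Z = 4 the level energies scale as Z², so the effective Rydberg energy is 13.6 × 16 = 217.6 eV.
ΔE = 217.6 × (1/3² − 1/6²) = 217.6 × 0.08333 = 18.13 eV.
λ = hc/ΔE = 1240 / 18.13 = 68.4 nm.

68.4 nm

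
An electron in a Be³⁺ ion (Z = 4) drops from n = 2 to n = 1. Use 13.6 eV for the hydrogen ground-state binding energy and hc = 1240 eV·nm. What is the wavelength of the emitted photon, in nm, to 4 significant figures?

7.598 nm

For Z = 4 the level energies scale as Z², so the effective Rydberg energy is 13.6 × 16 = 217.6 eV.
ΔE = 217.6 × (1/1² − 1/2²) = 217.6 × 0.7500 = 163.2 eV.
λ = hc/ΔE = 1240 / 163.2 = 7.598 nm.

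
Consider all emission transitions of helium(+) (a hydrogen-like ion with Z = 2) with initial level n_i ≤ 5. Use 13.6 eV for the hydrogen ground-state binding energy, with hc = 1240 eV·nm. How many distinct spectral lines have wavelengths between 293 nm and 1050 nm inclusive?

Enumerate all n_i → n_f pairs with 1 ≤ n_f < n_i ≤ 5 and compute λ = 1240 / [13.6·4·(1/n_f² − 1/n_i²)].
Lines falling in [293, 1050] nm: 5→3 (320.5 nm), 4→3 (468.9 nm), 5→4 (1013 nm).

3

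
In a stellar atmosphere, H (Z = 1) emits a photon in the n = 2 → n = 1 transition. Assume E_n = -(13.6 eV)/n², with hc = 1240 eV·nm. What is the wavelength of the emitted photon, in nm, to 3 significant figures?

ΔE = 13.60 × (1/1² − 1/2²) = 13.60 × 0.7500 = 10.20 eV.
λ = hc/ΔE = 1240 / 10.20 = 122 nm.

122 nm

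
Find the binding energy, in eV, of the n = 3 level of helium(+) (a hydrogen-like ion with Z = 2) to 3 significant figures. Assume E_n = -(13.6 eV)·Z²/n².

E_n = −13.6 Z²/n² = −54.40/n² eV for Z = 2.
E_3 = −54.40/9 = −6.04 eV, so ionization (to E = 0) requires 6.04 eV.

6.04 eV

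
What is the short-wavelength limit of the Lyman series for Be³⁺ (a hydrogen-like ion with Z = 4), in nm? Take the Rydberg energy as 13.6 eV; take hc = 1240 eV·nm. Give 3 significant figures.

5.70 nm

The Lyman series has lower level n_f = 1; the series limit corresponds to n_i → ∞.
ΔE_max = 13.6 × 16 / 1² = 217.6 eV.
λ_min = 1240 / 217.6 = 5.70 nm.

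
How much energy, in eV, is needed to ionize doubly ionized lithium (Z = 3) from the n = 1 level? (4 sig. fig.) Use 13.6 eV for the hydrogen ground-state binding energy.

122.4 eV

E_n = −13.6 Z²/n² = −122.4/n² eV for Z = 3.
E_1 = −122.4/1 = −122.4 eV, so ionization (to E = 0) requires 122.4 eV.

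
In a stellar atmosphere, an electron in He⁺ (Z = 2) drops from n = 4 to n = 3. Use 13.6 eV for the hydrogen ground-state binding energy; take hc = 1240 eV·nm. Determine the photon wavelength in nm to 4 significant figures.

468.9 nm

For Z = 2 the level energies scale as Z², so the effective Rydberg energy is 13.6 × 4 = 54.40 eV.
ΔE = 54.40 × (1/3² − 1/4²) = 54.40 × 0.04861 = 2.644 eV.
λ = hc/ΔE = 1240 / 2.644 = 468.9 nm.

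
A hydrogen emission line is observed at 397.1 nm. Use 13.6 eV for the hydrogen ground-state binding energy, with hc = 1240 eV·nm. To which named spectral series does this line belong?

ΔE = 1240/397.1 = 3.123 eV.
This matches 13.6 × (1/2² − 1/7²), so n_f = 2: the Balmer series.

Balmer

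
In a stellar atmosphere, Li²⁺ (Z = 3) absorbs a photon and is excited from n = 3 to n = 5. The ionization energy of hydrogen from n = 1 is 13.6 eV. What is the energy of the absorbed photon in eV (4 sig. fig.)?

8.704 eV

The Bohr energies scale as Z², so for Z = 3: E_n = −122.4/n² eV.
E_5 = −122.4/25 = −4.896 eV and E_3 = −122.4/9 = −13.60 eV.
The photon energy is |E_5 − E_3| = 8.704 eV.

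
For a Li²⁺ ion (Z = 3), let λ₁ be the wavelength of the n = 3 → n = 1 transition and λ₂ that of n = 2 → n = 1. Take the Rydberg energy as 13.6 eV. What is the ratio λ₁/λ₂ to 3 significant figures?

0.844

λ ∝ 1/ΔE ∝ 1/(1/n_f² − 1/n_i²), and the Z² and hc factors cancel in the ratio.
λ₁/λ₂ = (1/1² − 1/2²)/(1/1² − 1/3²) = 0.7500/0.8889 = 0.844.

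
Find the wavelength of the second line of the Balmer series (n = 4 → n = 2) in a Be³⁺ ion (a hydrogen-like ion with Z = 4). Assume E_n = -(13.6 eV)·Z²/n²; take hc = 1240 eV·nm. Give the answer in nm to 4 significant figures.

30.39 nm

The Balmer series terminates on n_f = 2; the second line has n_i = 2+2 = 4.
ΔE = 217.6 × (1/2² − 1/4²) = 40.80 eV.
λ = 1240 / 40.80 = 30.39 nm.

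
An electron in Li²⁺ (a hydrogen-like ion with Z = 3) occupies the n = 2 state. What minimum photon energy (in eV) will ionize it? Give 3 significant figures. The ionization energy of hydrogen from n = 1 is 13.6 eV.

30.6 eV

E_n = −13.6 Z²/n² = −122.4/n² eV for Z = 3.
E_2 = −122.4/4 = −30.6 eV, so ionization (to E = 0) requires 30.6 eV.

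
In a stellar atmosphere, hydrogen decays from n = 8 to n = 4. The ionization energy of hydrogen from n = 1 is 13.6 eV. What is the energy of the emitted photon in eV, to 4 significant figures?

E_8 = −13.60/64 = −0.2125 eV and E_4 = −13.60/16 = −0.8500 eV.
The photon energy is |E_8 − E_4| = 0.6375 eV.

0.6375 eV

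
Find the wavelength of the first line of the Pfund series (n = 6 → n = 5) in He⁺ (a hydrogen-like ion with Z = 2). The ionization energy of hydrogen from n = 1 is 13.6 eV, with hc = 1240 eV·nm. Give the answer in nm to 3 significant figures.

The Pfund series terminates on n_f = 5; the first line has n_i = 5+1 = 6.
ΔE = 54.40 × (1/5² − 1/6²) = 0.6649 eV.
λ = 1240 / 0.6649 = 1860 nm.

1860 nm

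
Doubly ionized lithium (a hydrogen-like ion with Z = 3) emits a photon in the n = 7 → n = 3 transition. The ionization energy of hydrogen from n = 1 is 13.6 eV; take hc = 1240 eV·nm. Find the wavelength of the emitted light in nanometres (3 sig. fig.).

112 nm

For Z = 3 the level energies scale as Z², so the effective Rydberg energy is 13.6 × 9 = 122.4 eV.
ΔE = 122.4 × (1/3² − 1/7²) = 122.4 × 0.09070 = 11.10 eV.
λ = hc/ΔE = 1240 / 11.10 = 112 nm.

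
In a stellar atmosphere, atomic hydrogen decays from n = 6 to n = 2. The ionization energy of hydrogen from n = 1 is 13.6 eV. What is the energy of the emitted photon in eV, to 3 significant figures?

3.02 eV

E_6 = −13.60/36 = −0.3778 eV and E_2 = −13.60/4 = −3.400 eV.
The photon energy is |E_6 − E_2| = 3.02 eV.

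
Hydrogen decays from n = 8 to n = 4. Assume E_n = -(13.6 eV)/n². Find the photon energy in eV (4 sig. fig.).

E_8 = −13.60/64 = −0.2125 eV and E_4 = −13.60/16 = −0.8500 eV.
The photon energy is |E_8 − E_4| = 0.6375 eV.

0.6375 eV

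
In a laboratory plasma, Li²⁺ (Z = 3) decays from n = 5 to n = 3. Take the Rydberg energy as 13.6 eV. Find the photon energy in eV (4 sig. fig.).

The Bohr energies scale as Z², so for Z = 3: E_n = −122.4/n² eV.
E_5 = −122.4/25 = −4.896 eV and E_3 = −122.4/9 = −13.60 eV.
The photon energy is |E_5 − E_3| = 8.704 eV.

8.704 eV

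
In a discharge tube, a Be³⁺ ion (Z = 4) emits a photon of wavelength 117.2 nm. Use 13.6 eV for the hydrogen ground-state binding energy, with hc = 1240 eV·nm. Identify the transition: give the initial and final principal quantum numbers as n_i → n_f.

n_i = 4, n_f = 3

The photon energy is ΔE = hc/λ = 1240 / 117.2 = 10.58 eV.
With Z = 4, ΔE = 217.6 × (1/n_f² − 1/n_i²), so 1/n_f² − 1/n_i² = 0.04862.
Trying n_f = 3 gives 1/n_i² = 0.06249, i.e. n_i ≈ 4; this pair matches.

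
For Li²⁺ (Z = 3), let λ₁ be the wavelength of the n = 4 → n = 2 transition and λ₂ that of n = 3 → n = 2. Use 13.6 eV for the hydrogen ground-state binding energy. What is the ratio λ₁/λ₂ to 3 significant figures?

λ ∝ 1/ΔE ∝ 1/(1/n_f² − 1/n_i²), and the Z² and hc factors cancel in the ratio.
λ₁/λ₂ = (1/2² − 1/3²)/(1/2² − 1/4²) = 0.1389/0.1875 = 0.741.

0.741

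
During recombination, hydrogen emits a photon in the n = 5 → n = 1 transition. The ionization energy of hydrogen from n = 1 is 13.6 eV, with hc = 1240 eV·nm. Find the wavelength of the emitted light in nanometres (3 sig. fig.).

95.0 nm

ΔE = 13.60 × (1/1² − 1/5²) = 13.60 × 0.9600 = 13.06 eV.
λ = hc/ΔE = 1240 / 13.06 = 95.0 nm.
This line belongs to the Lyman series.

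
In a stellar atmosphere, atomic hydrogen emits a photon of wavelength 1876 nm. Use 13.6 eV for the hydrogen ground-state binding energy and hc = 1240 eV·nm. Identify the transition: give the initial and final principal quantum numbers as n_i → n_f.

The photon energy is ΔE = hc/λ = 1240 / 1876 = 0.6610 eV.
With Z = 1, ΔE = 13.60 × (1/n_f² − 1/n_i²), so 1/n_f² − 1/n_i² = 0.04860.
Trying n_f = 3 gives 1/n_i² = 0.06251, i.e. n_i ≈ 4; this pair matches.

n_i = 4, n_f = 3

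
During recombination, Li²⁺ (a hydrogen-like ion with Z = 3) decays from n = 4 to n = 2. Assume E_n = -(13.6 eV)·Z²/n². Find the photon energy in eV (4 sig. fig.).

The Bohr energies scale as Z², so for Z = 3: E_n = −122.4/n² eV.
E_4 = −122.4/16 = −7.650 eV and E_2 = −122.4/4 = −30.60 eV.
The photon energy is |E_4 − E_2| = 22.95 eV.

22.95 eV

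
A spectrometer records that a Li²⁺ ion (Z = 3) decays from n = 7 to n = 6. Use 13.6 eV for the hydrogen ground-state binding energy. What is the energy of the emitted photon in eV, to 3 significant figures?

The Bohr energies scale as Z², so for Z = 3: E_n = −122.4/n² eV.
E_7 = −122.4/49 = −2.498 eV and E_6 = −122.4/36 = −3.400 eV.
The photon energy is |E_7 − E_6| = 0.902 eV.

0.902 eV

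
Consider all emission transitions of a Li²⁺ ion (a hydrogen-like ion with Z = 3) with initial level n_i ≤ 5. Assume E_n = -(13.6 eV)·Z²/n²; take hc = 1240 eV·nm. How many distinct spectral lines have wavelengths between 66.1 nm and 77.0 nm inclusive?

Enumerate all n_i → n_f pairs with 1 ≤ n_f < n_i ≤ 5 and compute λ = 1240 / [13.6·9·(1/n_f² − 1/n_i²)].
Lines falling in [66.1, 77.0] nm: 3→2 (72.94 nm).

1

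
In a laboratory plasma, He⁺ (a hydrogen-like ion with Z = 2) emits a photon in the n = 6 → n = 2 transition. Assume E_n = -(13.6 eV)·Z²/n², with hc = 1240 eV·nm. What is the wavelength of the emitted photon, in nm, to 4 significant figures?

For Z = 2 the level energies scale as Z², so the effective Rydberg energy is 13.6 × 4 = 54.40 eV.
ΔE = 54.40 × (1/2² − 1/6²) = 54.40 × 0.2222 = 12.09 eV.
λ = hc/ΔE = 1240 / 12.09 = 102.6 nm.

102.6 nm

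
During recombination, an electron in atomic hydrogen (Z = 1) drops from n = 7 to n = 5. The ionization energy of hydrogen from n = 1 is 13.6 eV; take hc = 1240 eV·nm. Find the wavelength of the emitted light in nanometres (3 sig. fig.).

ΔE = 13.60 × (1/5² − 1/7²) = 13.60 × 0.01959 = 0.2664 eV.
λ = hc/ΔE = 1240 / 0.2664 = 4650 nm.

4650 nm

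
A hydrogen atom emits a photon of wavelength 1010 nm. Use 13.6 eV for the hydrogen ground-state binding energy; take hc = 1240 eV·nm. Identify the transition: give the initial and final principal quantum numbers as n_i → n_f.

n_i = 7, n_f = 3

The photon energy is ΔE = hc/λ = 1240 / 1010 = 1.228 eV.
With Z = 1, ΔE = 13.60 × (1/n_f² − 1/n_i²), so 1/n_f² − 1/n_i² = 0.09027.
Trying n_f = 3 gives 1/n_i² = 0.02084, i.e. n_i ≈ 7; this pair matches.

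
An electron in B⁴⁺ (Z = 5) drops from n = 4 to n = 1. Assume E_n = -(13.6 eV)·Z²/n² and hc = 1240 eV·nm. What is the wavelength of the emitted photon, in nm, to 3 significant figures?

3.89 nm

For Z = 5 the level energies scale as Z², so the effective Rydberg energy is 13.6 × 25 = 340.0 eV.
ΔE = 340.0 × (1/1² − 1/4²) = 340.0 × 0.9375 = 318.8 eV.
λ = hc/ΔE = 1240 / 318.8 = 3.89 nm.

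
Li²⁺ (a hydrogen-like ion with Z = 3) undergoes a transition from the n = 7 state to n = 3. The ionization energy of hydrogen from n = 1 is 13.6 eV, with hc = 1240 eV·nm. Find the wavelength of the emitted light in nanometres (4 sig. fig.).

For Z = 3 the level energies scale as Z², so the effective Rydberg energy is 13.6 × 9 = 122.4 eV.
ΔE = 122.4 × (1/3² − 1/7²) = 122.4 × 0.09070 = 11.10 eV.
λ = hc/ΔE = 1240 / 11.10 = 111.7 nm.

111.7 nm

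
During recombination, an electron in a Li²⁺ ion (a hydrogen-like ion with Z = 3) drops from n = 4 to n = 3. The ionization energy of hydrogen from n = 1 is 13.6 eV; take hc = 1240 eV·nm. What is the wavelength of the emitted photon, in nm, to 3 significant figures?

For Z = 3 the level energies scale as Z², so the effective Rydberg energy is 13.6 × 9 = 122.4 eV.
ΔE = 122.4 × (1/3² − 1/4²) = 122.4 × 0.04861 = 5.950 eV.
λ = hc/ΔE = 1240 / 5.950 = 208 nm.

208 nm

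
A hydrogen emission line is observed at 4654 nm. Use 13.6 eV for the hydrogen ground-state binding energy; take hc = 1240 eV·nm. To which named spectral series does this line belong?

ΔE = 1240/4654 = 0.2664 eV.
This matches 13.6 × (1/5² − 1/7²), so n_f = 5: the Pfund series.

Pfund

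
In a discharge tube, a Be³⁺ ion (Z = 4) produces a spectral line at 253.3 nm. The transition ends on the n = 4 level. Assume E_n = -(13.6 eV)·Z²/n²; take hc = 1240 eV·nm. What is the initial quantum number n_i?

n_i = 5

The photon energy is ΔE = hc/λ = 1240 / 253.3 = 4.895 eV.
With Z = 4, ΔE = 217.6 × (1/n_f² − 1/n_i²), so 1/n_f² − 1/n_i² = 0.02250.
With n_f = 4: 1/n_i² = 1/16 − 0.02250 = 0.04000, so n_i ≈ 5.00.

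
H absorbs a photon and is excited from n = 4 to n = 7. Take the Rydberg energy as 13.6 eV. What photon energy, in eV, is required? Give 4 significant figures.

0.5724 eV

E_7 = −13.60/49 = −0.2776 eV and E_4 = −13.60/16 = −0.8500 eV.
The photon energy is |E_7 − E_4| = 0.5724 eV.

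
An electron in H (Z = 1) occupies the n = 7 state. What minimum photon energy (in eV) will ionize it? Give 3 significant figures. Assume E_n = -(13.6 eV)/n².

0.278 eV

E_7 = −13.60/49 = −0.278 eV, so ionization (to E = 0) requires 0.278 eV.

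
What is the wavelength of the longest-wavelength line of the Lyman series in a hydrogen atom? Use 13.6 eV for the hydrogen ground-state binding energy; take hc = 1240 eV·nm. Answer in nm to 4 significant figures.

121.6 nm

The Lyman series terminates on n_f = 1; the first line has n_i = 1+1 = 2.
ΔE = 13.60 × (1/1² − 1/2²) = 10.20 eV.
λ = 1240 / 10.20 = 121.6 nm.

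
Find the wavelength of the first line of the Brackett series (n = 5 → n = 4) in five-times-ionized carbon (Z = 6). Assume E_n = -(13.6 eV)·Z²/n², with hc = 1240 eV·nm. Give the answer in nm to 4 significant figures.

112.6 nm

The Brackett series terminates on n_f = 4; the first line has n_i = 4+1 = 5.
ΔE = 489.6 × (1/4² − 1/5²) = 11.02 eV.
λ = 1240 / 11.02 = 112.6 nm.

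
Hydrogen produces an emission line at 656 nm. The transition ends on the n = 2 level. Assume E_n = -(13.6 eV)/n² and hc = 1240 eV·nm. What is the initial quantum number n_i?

n_i = 3

The photon energy is ΔE = hc/λ = 1240 / 656 = 1.890 eV.
With Z = 1, ΔE = 13.60 × (1/n_f² − 1/n_i²), so 1/n_f² − 1/n_i² = 0.1390.
With n_f = 2: 1/n_i² = 1/4 − 0.1390 = 0.1110, so n_i ≈ 3.00.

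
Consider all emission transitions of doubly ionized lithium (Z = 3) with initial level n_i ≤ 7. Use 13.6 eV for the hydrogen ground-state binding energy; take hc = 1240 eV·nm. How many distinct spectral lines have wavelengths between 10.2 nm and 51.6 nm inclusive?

9

Enumerate all n_i → n_f pairs with 1 ≤ n_f < n_i ≤ 7 and compute λ = 1240 / [13.6·9·(1/n_f² − 1/n_i²)].
Lines falling in [10.2, 51.6] nm: 7→1 (10.34 nm), 6→1 (10.42 nm), 5→1 (10.55 nm), 4→1 (10.81 nm), 3→1 (11.40 nm), 2→1 (13.51 nm), 7→2 (44.12 nm), 6→2 (45.59 nm), 5→2 (48.24 nm).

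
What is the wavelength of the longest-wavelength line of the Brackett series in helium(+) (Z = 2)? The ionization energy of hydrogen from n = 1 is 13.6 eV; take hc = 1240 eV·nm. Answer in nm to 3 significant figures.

1010 nm

The Brackett series terminates on n_f = 4; the first line has n_i = 4+1 = 5.
ΔE = 54.40 × (1/4² − 1/5²) = 1.224 eV.
λ = 1240 / 1.224 = 1010 nm.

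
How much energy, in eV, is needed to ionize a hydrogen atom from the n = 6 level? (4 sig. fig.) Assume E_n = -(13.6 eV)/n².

0.3778 eV

E_6 = −13.60/36 = −0.3778 eV, so ionization (to E = 0) requires 0.3778 eV.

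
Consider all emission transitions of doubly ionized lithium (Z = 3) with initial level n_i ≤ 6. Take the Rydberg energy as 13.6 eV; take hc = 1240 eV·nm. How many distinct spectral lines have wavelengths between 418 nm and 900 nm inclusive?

Enumerate all n_i → n_f pairs with 1 ≤ n_f < n_i ≤ 6 and compute λ = 1240 / [13.6·9·(1/n_f² − 1/n_i²)].
Lines falling in [418, 900] nm: 5→4 (450.3 nm), 6→5 (828.9 nm).

2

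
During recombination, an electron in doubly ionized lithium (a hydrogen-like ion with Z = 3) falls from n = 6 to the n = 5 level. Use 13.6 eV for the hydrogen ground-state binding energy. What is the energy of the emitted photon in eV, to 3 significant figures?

1.50 eV

The Bohr energies scale as Z², so for Z = 3: E_n = −122.4/n² eV.
E_6 = −122.4/36 = −3.400 eV and E_5 = −122.4/25 = −4.896 eV.
The photon energy is |E_6 − E_5| = 1.50 eV.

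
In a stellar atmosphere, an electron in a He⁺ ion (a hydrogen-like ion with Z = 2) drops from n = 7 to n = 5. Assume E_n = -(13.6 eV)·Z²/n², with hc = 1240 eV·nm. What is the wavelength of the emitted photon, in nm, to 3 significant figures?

For Z = 2 the level energies scale as Z², so the effective Rydberg energy is 13.6 × 4 = 54.40 eV.
ΔE = 54.40 × (1/5² − 1/7²) = 54.40 × 0.01959 = 1.066 eV.
λ = hc/ΔE = 1240 / 1.066 = 1160 nm.

1160 nm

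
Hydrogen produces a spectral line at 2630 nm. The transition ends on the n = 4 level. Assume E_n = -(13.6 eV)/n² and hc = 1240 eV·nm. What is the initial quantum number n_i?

The photon energy is ΔE = hc/λ = 1240 / 2630 = 0.4715 eV.
With Z = 1, ΔE = 13.60 × (1/n_f² − 1/n_i²), so 1/n_f² − 1/n_i² = 0.03467.
With n_f = 4: 1/n_i² = 1/16 − 0.03467 = 0.02783, so n_i ≈ 5.99.

n_i = 6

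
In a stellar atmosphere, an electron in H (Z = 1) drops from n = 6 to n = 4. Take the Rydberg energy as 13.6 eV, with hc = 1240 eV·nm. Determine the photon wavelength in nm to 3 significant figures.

ΔE = 13.60 × (1/4² − 1/6²) = 13.60 × 0.03472 = 0.4722 eV.
λ = hc/ΔE = 1240 / 0.4722 = 2630 nm.
This line belongs to the Brackett series.

2630 nm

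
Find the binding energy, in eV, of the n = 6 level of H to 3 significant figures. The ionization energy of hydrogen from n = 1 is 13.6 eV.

E_6 = −13.60/36 = −0.378 eV, so ionization (to E = 0) requires 0.378 eV.

0.378 eV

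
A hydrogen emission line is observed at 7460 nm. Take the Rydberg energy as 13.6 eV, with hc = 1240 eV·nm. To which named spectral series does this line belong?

ΔE = 1240/7460 = 0.1662 eV.
This matches 13.6 × (1/5² − 1/6²), so n_f = 5: the Pfund series.

Pfund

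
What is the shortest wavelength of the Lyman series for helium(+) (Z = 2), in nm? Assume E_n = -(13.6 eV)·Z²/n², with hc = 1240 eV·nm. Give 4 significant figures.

The Lyman series has lower level n_f = 1; the series limit corresponds to n_i → ∞.
ΔE_max = 13.6 × 4 / 1² = 54.40 eV.
λ_min = 1240 / 54.40 = 22.79 nm.

22.79 nm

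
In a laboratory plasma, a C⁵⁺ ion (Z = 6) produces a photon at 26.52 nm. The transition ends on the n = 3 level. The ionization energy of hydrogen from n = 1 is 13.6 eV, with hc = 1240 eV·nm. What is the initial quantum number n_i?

The photon energy is ΔE = hc/λ = 1240 / 26.52 = 46.76 eV.
With Z = 6, ΔE = 489.6 × (1/n_f² − 1/n_i²), so 1/n_f² − 1/n_i² = 0.09550.
With n_f = 3: 1/n_i² = 1/9 − 0.09550 = 0.01561, so n_i ≈ 8.00.

n_i = 8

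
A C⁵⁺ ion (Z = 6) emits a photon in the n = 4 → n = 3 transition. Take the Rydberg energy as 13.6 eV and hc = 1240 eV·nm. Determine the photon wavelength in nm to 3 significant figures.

For Z = 6 the level energies scale as Z², so the effective Rydberg energy is 13.6 × 36 = 489.6 eV.
ΔE = 489.6 × (1/3² − 1/4²) = 489.6 × 0.04861 = 23.80 eV.
λ = hc/ΔE = 1240 / 23.80 = 52.1 nm.

52.1 nm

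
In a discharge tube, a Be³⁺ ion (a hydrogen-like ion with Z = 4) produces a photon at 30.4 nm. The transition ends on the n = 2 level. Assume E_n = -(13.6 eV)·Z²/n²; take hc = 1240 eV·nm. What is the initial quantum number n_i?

n_i = 4

The photon energy is ΔE = hc/λ = 1240 / 30.4 = 40.79 eV.
With Z = 4, ΔE = 217.6 × (1/n_f² − 1/n_i²), so 1/n_f² − 1/n_i² = 0.1875.
With n_f = 2: 1/n_i² = 1/4 − 0.1875 = 0.06255, so n_i ≈ 4.00.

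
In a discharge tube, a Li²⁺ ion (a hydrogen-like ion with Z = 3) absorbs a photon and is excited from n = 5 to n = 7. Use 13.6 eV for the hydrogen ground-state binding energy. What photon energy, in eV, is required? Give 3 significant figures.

The Bohr energies scale as Z², so for Z = 3: E_n = −122.4/n² eV.
E_7 = −122.4/49 = −2.498 eV and E_5 = −122.4/25 = −4.896 eV.
The photon energy is |E_7 − E_5| = 2.40 eV.

2.40 eV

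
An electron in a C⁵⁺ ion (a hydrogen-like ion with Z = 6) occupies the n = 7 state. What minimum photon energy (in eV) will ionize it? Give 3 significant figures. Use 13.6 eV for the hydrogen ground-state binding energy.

9.99 eV

E_n = −13.6 Z²/n² = −489.6/n² eV for Z = 6.
E_7 = −489.6/49 = −9.99 eV, so ionization (to E = 0) requires 9.99 eV.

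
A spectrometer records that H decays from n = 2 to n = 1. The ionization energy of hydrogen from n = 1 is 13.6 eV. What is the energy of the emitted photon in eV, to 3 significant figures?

10.2 eV

E_2 = −13.60/4 = −3.400 eV and E_1 = −13.60/1 = −13.60 eV.
The photon energy is |E_2 − E_1| = 10.2 eV.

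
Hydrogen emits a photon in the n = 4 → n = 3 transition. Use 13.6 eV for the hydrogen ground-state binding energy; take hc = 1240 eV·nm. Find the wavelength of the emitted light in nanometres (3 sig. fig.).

1880 nm

ΔE = 13.60 × (1/3² − 1/4²) = 13.60 × 0.04861 = 0.6611 eV.
λ = hc/ΔE = 1240 / 0.6611 = 1880 nm.
This line belongs to the Paschen series.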